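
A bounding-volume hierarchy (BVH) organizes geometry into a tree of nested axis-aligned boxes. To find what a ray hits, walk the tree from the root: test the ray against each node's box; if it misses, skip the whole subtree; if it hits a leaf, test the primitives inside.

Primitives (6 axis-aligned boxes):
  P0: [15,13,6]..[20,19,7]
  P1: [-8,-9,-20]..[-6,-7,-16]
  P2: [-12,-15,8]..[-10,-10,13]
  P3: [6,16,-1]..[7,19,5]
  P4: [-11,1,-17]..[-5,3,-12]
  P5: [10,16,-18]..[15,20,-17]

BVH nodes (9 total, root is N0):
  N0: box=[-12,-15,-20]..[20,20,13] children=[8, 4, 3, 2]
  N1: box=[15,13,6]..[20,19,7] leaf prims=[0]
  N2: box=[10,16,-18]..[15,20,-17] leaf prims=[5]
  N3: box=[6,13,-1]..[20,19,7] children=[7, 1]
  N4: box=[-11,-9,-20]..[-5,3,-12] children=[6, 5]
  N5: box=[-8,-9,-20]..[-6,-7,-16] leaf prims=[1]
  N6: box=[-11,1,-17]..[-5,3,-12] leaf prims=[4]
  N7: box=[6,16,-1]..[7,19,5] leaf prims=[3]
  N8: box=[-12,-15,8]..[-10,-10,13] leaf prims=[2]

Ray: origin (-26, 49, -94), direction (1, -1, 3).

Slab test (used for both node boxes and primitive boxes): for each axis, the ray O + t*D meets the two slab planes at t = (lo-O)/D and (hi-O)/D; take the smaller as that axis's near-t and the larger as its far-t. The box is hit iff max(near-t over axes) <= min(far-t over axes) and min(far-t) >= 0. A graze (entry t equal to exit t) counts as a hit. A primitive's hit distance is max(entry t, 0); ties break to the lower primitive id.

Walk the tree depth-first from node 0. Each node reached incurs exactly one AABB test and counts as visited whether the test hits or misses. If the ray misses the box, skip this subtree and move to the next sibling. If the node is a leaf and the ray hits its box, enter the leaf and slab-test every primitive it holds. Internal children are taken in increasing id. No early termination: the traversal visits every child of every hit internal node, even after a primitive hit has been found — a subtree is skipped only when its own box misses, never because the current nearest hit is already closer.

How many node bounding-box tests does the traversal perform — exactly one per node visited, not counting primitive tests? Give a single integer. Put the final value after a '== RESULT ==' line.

Walk:
N0 x:[14,46] y:[29,64] z:[74/3,107/3] -> hit [29,107/3], descend [2, 3, 4, 8]
  N2 x:[36,41] y:[29,33] z:[76/3,77/3] -> miss, prune
  N3 x:[32,46] y:[30,36] z:[31,101/3] -> hit [32,101/3], descend [1, 7]
    N1 x:[41,46] y:[30,36] z:[100/3,101/3] -> miss, prune
    N7 x:[32,33] y:[30,33] z:[31,33] -> hit [32,33] leaf, test {P3@t=32}
  N4 x:[15,21] y:[46,58] z:[74/3,82/3] -> miss, prune
  N8 x:[14,16] y:[59,64] z:[34,107/3] -> miss, prune

order=[0, 2, 3, 1, 7, 4, 8]  |boxes|=7  |leaves|=1  hit=P3

== RESULT ==
7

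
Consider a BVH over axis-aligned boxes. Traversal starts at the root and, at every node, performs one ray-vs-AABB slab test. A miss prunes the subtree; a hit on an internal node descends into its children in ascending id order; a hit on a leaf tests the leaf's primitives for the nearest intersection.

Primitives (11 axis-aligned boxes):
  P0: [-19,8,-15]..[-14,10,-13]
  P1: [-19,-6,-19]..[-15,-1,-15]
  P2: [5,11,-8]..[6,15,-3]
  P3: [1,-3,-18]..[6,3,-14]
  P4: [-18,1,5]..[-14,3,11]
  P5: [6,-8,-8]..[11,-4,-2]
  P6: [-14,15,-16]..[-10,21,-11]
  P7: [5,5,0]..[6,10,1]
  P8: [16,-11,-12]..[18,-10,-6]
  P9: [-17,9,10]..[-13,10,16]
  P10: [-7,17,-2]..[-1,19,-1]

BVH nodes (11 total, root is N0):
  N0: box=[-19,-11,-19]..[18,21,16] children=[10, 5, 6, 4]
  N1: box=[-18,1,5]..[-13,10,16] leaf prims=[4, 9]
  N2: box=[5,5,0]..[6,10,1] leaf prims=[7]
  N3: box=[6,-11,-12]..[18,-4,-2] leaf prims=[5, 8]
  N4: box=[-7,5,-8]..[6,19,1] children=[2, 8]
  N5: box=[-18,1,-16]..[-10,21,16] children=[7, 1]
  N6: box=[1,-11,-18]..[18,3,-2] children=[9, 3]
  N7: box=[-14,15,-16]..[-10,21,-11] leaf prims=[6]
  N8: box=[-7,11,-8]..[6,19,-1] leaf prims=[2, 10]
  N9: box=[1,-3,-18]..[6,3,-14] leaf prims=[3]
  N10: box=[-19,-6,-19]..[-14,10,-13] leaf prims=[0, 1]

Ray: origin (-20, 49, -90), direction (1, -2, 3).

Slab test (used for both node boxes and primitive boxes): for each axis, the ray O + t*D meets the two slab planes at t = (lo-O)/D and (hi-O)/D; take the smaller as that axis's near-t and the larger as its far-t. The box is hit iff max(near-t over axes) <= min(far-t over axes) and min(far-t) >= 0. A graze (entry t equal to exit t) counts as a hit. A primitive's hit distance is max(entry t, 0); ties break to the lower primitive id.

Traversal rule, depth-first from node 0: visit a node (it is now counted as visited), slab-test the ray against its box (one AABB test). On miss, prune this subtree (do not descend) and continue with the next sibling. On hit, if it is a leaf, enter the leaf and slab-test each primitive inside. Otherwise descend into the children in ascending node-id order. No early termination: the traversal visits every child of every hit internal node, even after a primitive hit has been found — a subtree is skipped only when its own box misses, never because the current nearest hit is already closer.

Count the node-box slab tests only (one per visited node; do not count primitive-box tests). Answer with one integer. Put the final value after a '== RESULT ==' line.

Traverse from the root:
N0 x:[1,38] y:[14,30] z:[71/3,106/3] -> hit [71/3,30], descend [4, 5, 6, 10]
  N4 x:[13,26] y:[15,22] z:[82/3,91/3] -> miss, prune
  N5 x:[2,10] y:[14,24] z:[74/3,106/3] -> miss, prune
  N6 x:[21,38] y:[23,30] z:[24,88/3] -> hit [24,88/3], descend [3, 9]
    N3 x:[26,38] y:[53/2,30] z:[26,88/3] -> hit [53/2,88/3] leaf, test {P5@t=82/3, P8(miss)}
    N9 x:[21,26] y:[23,26] z:[24,76/3] -> hit [24,76/3] leaf, test {P3@t=24}
  N10 x:[1,6] y:[39/2,55/2] z:[71/3,77/3] -> miss, prune

7 AABB tests over nodes [0, 4, 5, 6, 3, 9, 10]; 2 leaves entered; closest P3.

== RESULT ==
7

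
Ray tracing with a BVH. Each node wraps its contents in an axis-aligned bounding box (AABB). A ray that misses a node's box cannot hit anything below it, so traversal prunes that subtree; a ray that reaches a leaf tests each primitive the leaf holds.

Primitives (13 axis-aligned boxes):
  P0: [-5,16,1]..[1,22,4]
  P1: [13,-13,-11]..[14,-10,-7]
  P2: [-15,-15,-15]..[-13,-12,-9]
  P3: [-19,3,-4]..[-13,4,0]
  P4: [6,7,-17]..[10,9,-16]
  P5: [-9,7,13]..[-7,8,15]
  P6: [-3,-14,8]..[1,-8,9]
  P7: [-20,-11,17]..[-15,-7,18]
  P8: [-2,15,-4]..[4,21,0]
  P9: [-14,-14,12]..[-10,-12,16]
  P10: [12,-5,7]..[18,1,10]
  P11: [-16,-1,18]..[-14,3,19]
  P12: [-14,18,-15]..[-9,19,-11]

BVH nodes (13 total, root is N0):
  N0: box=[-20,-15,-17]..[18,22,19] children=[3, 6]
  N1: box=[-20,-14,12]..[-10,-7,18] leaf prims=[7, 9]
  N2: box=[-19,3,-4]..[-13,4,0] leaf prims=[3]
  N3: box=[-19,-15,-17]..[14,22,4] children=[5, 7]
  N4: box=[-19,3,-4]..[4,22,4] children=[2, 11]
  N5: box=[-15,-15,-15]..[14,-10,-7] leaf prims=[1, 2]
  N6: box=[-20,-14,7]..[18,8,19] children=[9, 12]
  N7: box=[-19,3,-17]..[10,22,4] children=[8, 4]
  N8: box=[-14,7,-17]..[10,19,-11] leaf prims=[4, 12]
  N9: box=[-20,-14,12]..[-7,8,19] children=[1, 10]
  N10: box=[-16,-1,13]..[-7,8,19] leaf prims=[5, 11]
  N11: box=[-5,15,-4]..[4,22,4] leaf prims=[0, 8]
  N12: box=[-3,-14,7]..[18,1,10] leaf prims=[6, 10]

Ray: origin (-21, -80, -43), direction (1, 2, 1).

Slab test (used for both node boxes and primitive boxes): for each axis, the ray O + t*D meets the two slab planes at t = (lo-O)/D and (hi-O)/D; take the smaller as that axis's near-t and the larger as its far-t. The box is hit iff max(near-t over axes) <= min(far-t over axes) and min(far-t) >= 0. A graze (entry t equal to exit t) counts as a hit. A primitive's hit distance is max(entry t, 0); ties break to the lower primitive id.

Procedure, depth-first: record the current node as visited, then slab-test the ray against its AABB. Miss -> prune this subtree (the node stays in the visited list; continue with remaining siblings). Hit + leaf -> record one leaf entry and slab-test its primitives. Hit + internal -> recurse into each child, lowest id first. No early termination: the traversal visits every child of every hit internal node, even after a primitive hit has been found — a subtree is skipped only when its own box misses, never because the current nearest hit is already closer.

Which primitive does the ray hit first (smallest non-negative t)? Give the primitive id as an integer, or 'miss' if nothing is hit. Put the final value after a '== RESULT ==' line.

Trace the traversal:
N0 x:[1,39] y:[65/2,51] z:[26,62] -> hit [65/2,39], descend [3, 6]
  N3 x:[2,35] y:[65/2,51] z:[26,47] -> hit [65/2,35], descend [5, 7]
    N5 x:[6,35] y:[65/2,35] z:[28,36] -> hit [65/2,35] leaf, test {P1@t=34, P2(miss)}
    N7 x:[2,31] y:[83/2,51] z:[26,47] -> miss, prune
  N6 x:[1,39] y:[33,44] z:[50,62] -> miss, prune

5 AABB tests over nodes [0, 3, 5, 7, 6]; 1 leaf entered; closest P1.

== RESULT ==
1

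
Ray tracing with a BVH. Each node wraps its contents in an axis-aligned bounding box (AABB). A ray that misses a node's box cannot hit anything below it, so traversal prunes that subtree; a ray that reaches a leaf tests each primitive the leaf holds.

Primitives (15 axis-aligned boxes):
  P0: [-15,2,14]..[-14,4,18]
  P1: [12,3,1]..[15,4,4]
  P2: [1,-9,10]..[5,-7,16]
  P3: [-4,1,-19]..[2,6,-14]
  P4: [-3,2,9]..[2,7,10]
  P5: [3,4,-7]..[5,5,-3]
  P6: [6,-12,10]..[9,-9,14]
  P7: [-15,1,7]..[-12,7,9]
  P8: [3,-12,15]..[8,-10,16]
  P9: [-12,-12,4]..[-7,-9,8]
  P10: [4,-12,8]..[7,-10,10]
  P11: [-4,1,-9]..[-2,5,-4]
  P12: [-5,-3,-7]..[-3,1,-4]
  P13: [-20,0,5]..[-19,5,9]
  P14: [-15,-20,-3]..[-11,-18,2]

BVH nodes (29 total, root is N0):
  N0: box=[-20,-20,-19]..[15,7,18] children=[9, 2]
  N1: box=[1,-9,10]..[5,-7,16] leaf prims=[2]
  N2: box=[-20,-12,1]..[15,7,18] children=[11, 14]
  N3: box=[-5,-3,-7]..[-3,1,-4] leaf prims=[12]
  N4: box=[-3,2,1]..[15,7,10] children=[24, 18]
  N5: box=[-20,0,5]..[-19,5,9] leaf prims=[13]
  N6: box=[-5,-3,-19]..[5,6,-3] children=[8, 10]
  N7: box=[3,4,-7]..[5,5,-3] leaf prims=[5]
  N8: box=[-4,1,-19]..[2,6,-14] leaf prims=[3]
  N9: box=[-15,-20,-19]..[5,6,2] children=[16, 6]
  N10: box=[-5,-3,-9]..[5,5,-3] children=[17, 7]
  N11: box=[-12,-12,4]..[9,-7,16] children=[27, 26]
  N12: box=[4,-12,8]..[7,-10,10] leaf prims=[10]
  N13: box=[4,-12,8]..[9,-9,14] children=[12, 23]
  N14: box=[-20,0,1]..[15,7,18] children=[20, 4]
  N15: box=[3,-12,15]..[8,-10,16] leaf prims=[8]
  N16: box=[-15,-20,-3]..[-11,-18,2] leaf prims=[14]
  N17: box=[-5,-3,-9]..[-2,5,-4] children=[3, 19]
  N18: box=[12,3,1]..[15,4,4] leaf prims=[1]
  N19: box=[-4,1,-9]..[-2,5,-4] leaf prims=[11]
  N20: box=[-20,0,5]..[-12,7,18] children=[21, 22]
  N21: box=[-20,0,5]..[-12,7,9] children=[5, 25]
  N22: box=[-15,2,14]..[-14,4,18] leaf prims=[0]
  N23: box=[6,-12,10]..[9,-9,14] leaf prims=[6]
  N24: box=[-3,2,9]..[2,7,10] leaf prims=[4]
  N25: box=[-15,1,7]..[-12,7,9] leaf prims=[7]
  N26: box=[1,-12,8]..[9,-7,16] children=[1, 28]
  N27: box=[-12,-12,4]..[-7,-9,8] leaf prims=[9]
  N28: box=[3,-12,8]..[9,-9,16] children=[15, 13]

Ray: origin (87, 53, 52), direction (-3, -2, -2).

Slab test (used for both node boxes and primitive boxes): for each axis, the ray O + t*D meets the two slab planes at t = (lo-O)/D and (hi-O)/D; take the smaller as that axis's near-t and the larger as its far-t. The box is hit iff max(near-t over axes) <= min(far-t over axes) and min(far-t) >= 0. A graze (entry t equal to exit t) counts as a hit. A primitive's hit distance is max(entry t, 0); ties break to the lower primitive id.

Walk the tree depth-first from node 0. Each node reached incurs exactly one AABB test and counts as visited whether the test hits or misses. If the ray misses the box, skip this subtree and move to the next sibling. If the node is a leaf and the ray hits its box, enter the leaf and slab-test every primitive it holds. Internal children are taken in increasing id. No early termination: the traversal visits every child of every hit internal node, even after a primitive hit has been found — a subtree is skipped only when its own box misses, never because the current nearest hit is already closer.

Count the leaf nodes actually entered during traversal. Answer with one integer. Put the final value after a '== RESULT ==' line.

Traverse from the root:
N0 x:[24,107/3] y:[23,73/2] z:[17,71/2] -> hit [24,71/2], descend [2, 9]
  N2 x:[24,107/3] y:[23,65/2] z:[17,51/2] -> hit [24,51/2], descend [11, 14]
    N11 x:[26,33] y:[30,65/2] z:[18,24] -> miss, prune
    N14 x:[24,107/3] y:[23,53/2] z:[17,51/2] -> hit [24,51/2], descend [4, 20]
      N4 x:[24,30] y:[23,51/2] z:[21,51/2] -> hit [24,51/2], descend [18, 24]
        N18 x:[24,25] y:[49/2,25] z:[24,51/2] -> hit [49/2,25] leaf, test {P1@t=49/2}
        N24 x:[85/3,30] y:[23,51/2] z:[21,43/2] -> miss, prune
      N20 x:[33,107/3] y:[23,53/2] z:[17,47/2] -> miss, prune
  N9 x:[82/3,34] y:[47/2,73/2] z:[25,71/2] -> hit [82/3,34], descend [6, 16]
    N6 x:[82/3,92/3] y:[47/2,28] z:[55/2,71/2] -> hit [55/2,28], descend [8, 10]
      N8 x:[85/3,91/3] y:[47/2,26] z:[33,71/2] -> miss, prune
      N10 x:[82/3,92/3] y:[24,28] z:[55/2,61/2] -> hit [55/2,28], descend [7, 17]
        N7 x:[82/3,28] y:[24,49/2] z:[55/2,59/2] -> miss, prune
        N17 x:[89/3,92/3] y:[24,28] z:[28,61/2] -> miss, prune
    N16 x:[98/3,34] y:[71/2,73/2] z:[25,55/2] -> miss, prune

Visited [0, 2, 11, 14, 4, 18, 24, 20, 9, 6, 8, 10, 7, 17, 16]. Tests: 15 box, 1 leaf. Nearest: P1.

== RESULT ==
1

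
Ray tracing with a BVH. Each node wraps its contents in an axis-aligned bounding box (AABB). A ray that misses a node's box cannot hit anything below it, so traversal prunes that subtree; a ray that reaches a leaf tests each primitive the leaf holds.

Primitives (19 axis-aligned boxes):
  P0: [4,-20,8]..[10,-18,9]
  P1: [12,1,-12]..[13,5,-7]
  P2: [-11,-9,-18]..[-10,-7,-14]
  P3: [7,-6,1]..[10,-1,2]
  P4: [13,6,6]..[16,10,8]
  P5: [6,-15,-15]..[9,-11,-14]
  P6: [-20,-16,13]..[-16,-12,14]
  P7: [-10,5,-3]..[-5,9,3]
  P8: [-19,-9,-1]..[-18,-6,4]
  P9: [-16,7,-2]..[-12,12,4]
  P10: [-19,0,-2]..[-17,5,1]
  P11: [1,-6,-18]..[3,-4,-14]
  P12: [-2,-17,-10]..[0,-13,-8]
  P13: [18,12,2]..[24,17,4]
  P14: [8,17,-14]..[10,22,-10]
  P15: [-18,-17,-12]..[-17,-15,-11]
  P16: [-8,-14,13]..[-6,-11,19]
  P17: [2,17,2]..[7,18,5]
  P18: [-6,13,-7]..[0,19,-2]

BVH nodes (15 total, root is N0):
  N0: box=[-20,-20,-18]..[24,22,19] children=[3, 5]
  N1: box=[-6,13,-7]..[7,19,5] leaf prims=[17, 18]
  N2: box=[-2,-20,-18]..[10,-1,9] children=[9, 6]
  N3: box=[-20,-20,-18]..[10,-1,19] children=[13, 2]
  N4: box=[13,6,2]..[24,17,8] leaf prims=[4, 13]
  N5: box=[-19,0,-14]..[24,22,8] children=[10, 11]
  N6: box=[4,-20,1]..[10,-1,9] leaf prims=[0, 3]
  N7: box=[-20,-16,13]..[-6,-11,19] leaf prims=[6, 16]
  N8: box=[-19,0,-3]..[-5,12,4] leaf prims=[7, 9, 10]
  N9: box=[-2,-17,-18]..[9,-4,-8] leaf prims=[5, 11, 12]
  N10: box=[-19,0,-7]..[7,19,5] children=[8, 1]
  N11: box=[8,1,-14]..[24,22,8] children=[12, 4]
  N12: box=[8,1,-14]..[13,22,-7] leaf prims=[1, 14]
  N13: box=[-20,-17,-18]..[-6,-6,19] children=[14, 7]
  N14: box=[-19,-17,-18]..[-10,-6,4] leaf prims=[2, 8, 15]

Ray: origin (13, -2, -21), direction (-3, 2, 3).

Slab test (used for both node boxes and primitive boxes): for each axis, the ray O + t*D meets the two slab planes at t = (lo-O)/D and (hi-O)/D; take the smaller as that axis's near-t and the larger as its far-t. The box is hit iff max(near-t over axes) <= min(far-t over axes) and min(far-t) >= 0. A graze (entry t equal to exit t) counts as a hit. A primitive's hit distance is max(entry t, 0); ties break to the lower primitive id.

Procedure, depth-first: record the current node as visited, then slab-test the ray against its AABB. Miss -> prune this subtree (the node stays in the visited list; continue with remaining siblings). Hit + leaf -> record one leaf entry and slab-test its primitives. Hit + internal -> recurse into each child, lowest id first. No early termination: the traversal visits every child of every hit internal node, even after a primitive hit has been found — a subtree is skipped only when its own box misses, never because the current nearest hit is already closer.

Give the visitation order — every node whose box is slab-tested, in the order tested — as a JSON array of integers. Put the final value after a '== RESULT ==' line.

Walk:
N0 x:[-11/3,11] y:[-9,12] z:[1,40/3] -> hit [1,11], descend [3, 5]
  N3 x:[1,11] y:[-9,1/2] z:[1,40/3] -> miss, prune
  N5 x:[-11/3,32/3] y:[1,12] z:[7/3,29/3] -> hit [7/3,29/3], descend [10, 11]
    N10 x:[2,32/3] y:[1,21/2] z:[14/3,26/3] -> hit [14/3,26/3], descend [1, 8]
      N1 x:[2,19/3] y:[15/2,21/2] z:[14/3,26/3] -> miss, prune
      N8 x:[6,32/3] y:[1,7] z:[6,25/3] -> hit [6,7] leaf, test {P7(miss), P9(miss), P10(miss)}
    N11 x:[-11/3,5/3] y:[3/2,12] z:[7/3,29/3] -> miss, prune

Visited [0, 3, 5, 10, 1, 8, 11]. Tests: 7 box, 1 leaf. Nearest: miss.

== RESULT ==
[0, 3, 5, 10, 1, 8, 11]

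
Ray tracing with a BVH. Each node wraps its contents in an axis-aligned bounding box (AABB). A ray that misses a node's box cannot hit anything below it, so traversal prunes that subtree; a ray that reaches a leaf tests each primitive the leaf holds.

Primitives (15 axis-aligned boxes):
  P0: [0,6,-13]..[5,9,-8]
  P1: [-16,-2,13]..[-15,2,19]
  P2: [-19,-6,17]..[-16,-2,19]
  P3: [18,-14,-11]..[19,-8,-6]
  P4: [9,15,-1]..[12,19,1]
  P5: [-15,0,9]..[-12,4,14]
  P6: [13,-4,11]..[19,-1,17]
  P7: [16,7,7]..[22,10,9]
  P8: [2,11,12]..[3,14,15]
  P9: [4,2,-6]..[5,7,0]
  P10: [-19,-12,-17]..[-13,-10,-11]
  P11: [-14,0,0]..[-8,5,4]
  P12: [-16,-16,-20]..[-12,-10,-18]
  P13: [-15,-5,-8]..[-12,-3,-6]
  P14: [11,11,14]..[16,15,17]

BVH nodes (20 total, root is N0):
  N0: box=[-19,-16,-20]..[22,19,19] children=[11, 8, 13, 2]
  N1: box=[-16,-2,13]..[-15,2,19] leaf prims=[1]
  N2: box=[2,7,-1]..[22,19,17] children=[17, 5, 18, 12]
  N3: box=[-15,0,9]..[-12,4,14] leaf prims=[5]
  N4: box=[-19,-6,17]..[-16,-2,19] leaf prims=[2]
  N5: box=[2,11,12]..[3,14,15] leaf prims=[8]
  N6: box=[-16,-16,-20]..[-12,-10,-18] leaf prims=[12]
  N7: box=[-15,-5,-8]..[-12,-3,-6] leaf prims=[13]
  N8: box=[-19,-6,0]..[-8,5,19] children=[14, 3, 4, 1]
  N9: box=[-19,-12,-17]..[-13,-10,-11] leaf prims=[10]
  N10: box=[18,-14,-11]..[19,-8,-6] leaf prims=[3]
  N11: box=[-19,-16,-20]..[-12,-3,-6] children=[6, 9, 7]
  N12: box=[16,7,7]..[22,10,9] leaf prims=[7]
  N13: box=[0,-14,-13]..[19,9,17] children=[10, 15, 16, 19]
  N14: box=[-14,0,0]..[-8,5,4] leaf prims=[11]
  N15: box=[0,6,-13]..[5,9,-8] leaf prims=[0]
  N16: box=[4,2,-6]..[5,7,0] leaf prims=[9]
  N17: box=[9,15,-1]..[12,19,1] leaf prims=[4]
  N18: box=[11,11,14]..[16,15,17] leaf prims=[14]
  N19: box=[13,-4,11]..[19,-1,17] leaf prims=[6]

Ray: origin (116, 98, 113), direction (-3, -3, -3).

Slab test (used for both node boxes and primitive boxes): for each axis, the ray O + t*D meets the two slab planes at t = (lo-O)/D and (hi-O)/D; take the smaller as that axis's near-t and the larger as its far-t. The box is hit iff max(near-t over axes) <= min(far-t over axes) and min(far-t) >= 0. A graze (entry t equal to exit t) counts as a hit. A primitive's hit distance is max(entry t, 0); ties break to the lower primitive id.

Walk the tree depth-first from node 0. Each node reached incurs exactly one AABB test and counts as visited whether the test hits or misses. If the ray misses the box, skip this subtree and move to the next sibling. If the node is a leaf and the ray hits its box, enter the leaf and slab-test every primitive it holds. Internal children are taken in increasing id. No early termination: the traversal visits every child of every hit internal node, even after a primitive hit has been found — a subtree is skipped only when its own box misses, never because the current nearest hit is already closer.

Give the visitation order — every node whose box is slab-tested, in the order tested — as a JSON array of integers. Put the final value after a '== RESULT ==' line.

Traverse from the root:
N0 x:[94/3,45] y:[79/3,38] z:[94/3,133/3] -> hit [94/3,38], descend [2, 8, 11, 13]
  N2 x:[94/3,38] y:[79/3,91/3] z:[32,38] -> miss, prune
  N8 x:[124/3,45] y:[31,104/3] z:[94/3,113/3] -> miss, prune
  N11 x:[128/3,45] y:[101/3,38] z:[119/3,133/3] -> miss, prune
  N13 x:[97/3,116/3] y:[89/3,112/3] z:[32,42] -> hit [97/3,112/3], descend [10, 15, 16, 19]
    N10 x:[97/3,98/3] y:[106/3,112/3] z:[119/3,124/3] -> miss, prune
    N15 x:[37,116/3] y:[89/3,92/3] z:[121/3,42] -> miss, prune
    N16 x:[37,112/3] y:[91/3,32] z:[113/3,119/3] -> miss, prune
    N19 x:[97/3,103/3] y:[33,34] z:[32,34] -> hit [33,34] leaf, test {P6@t=33}

Summary -> nodes [0, 2, 8, 11, 13, 10, 15, 16, 19]; box-tests=9; leaf-entries=1; first=P6

== RESULT ==
[0, 2, 8, 11, 13, 10, 15, 16, 19]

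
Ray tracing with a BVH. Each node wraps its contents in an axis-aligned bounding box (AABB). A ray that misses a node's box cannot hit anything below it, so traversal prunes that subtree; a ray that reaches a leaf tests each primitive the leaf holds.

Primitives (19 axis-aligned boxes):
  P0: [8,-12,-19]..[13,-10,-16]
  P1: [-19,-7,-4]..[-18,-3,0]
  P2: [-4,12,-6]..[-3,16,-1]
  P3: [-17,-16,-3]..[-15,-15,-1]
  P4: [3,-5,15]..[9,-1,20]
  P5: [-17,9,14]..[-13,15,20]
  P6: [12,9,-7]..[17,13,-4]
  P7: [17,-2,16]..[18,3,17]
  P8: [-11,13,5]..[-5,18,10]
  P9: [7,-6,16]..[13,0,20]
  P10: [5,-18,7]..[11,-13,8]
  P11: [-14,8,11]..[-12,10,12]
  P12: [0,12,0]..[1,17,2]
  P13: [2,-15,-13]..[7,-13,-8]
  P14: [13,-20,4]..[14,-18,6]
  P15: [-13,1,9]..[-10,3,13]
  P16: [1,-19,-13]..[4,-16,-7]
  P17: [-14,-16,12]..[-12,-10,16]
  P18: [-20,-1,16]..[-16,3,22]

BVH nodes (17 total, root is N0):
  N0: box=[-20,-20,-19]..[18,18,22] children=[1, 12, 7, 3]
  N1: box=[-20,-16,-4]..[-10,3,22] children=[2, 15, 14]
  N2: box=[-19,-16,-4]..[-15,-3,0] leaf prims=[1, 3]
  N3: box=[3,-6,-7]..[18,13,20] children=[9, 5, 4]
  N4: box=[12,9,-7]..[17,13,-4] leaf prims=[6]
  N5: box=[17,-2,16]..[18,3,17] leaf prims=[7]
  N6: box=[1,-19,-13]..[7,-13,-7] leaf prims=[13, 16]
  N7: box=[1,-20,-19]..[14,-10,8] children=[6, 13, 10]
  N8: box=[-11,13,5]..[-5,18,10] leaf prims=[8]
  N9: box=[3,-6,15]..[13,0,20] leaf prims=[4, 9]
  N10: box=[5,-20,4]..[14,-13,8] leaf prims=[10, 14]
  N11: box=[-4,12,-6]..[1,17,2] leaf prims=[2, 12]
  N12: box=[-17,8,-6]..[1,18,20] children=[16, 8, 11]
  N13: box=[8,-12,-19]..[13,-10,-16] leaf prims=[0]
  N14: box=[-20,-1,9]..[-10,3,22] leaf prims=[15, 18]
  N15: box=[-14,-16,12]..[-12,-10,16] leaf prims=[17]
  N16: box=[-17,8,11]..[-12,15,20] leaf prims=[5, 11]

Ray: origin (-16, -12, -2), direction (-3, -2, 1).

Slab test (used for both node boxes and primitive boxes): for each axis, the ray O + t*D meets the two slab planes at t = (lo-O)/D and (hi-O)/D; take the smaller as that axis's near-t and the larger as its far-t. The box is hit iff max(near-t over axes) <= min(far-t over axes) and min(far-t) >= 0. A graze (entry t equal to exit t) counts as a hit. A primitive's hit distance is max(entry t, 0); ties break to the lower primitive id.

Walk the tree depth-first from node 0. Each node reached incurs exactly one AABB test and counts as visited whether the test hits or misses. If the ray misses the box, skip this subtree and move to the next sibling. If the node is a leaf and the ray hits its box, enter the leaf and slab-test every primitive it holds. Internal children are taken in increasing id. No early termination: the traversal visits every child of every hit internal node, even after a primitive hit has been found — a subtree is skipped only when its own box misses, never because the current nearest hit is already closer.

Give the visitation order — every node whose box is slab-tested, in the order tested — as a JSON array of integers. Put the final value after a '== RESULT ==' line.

Walk:
N0 x:[-34/3,4/3] y:[-15,4] z:[-17,24] -> hit [-34/3,4/3], descend [1, 3, 7, 12]
  N1 x:[-2,4/3] y:[-15/2,2] z:[-2,24] -> hit [-2,4/3], descend [2, 14, 15]
    N2 x:[-1/3,1] y:[-9/2,2] z:[-2,2] -> hit [-1/3,1] leaf, test {P1(miss), P3(miss)}
    N14 x:[-2,4/3] y:[-15/2,-11/2] z:[11,24] -> miss, prune
    N15 x:[-4/3,-2/3] y:[-1,2] z:[14,18] -> miss, prune
  N3 x:[-34/3,-19/3] y:[-25/2,-3] z:[-5,22] -> miss, prune
  N7 x:[-10,-17/3] y:[-1,4] z:[-17,10] -> miss, prune
  N12 x:[-17/3,1/3] y:[-15,-10] z:[-4,22] -> miss, prune

Visited [0, 1, 2, 14, 15, 3, 7, 12]. Tests: 8 box, 1 leaf. Nearest: miss.

== RESULT ==
[0, 1, 2, 14, 15, 3, 7, 12]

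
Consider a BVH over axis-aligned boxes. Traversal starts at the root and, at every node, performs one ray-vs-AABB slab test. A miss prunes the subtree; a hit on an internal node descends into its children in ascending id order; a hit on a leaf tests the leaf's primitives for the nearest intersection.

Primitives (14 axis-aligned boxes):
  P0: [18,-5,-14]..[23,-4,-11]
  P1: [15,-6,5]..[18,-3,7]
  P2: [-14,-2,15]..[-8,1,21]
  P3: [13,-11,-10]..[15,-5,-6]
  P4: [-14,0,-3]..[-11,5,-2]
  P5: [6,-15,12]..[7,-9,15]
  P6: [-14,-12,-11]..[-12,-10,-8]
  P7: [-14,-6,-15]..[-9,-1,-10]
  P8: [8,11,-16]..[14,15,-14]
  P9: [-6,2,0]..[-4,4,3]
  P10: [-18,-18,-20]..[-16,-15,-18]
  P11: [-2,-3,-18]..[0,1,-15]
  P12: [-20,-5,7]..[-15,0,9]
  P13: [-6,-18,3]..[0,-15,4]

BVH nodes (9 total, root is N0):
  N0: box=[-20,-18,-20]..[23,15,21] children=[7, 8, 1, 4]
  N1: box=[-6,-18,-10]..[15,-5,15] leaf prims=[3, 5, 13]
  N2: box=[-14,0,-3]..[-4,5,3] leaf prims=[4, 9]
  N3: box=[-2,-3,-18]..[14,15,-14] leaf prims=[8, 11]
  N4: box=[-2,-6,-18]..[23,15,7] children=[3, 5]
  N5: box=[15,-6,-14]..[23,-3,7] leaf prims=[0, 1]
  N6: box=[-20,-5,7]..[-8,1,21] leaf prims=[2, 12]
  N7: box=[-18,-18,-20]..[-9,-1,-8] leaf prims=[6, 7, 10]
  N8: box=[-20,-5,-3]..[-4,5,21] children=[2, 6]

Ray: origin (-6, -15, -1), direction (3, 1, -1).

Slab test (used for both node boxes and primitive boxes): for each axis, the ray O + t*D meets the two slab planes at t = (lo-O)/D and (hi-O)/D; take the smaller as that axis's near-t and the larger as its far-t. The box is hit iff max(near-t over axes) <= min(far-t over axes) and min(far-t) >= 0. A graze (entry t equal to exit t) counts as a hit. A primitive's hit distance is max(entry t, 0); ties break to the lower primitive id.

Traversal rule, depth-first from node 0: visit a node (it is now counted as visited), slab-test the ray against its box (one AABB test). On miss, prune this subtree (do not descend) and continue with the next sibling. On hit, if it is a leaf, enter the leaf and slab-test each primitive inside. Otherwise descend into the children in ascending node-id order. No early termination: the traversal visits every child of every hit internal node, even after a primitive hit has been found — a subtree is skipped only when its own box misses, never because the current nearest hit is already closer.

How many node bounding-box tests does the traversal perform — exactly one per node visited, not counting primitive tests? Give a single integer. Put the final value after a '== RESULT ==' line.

Walk:
N0 x:[-14/3,29/3] y:[-3,30] z:[-22,19] -> hit [-3,29/3], descend [1, 4, 7, 8]
  N1 x:[0,7] y:[-3,10] z:[-16,9] -> hit [0,7] leaf, test {P3@t=19/3, P5(miss), P13(miss)}
  N4 x:[4/3,29/3] y:[9,30] z:[-8,17] -> hit [9,29/3], descend [3, 5]
    N3 x:[4/3,20/3] y:[12,30] z:[13,17] -> miss, prune
    N5 x:[7,29/3] y:[9,12] z:[-8,13] -> hit [9,29/3] leaf, test {P0(miss), P1(miss)}
  N7 x:[-4,-1] y:[-3,14] z:[7,19] -> miss, prune
  N8 x:[-14/3,2/3] y:[10,20] z:[-22,2] -> miss, prune

Visited [0, 1, 4, 3, 5, 7, 8]. Tests: 7 box, 2 leaf. Nearest: P3.

== RESULT ==
7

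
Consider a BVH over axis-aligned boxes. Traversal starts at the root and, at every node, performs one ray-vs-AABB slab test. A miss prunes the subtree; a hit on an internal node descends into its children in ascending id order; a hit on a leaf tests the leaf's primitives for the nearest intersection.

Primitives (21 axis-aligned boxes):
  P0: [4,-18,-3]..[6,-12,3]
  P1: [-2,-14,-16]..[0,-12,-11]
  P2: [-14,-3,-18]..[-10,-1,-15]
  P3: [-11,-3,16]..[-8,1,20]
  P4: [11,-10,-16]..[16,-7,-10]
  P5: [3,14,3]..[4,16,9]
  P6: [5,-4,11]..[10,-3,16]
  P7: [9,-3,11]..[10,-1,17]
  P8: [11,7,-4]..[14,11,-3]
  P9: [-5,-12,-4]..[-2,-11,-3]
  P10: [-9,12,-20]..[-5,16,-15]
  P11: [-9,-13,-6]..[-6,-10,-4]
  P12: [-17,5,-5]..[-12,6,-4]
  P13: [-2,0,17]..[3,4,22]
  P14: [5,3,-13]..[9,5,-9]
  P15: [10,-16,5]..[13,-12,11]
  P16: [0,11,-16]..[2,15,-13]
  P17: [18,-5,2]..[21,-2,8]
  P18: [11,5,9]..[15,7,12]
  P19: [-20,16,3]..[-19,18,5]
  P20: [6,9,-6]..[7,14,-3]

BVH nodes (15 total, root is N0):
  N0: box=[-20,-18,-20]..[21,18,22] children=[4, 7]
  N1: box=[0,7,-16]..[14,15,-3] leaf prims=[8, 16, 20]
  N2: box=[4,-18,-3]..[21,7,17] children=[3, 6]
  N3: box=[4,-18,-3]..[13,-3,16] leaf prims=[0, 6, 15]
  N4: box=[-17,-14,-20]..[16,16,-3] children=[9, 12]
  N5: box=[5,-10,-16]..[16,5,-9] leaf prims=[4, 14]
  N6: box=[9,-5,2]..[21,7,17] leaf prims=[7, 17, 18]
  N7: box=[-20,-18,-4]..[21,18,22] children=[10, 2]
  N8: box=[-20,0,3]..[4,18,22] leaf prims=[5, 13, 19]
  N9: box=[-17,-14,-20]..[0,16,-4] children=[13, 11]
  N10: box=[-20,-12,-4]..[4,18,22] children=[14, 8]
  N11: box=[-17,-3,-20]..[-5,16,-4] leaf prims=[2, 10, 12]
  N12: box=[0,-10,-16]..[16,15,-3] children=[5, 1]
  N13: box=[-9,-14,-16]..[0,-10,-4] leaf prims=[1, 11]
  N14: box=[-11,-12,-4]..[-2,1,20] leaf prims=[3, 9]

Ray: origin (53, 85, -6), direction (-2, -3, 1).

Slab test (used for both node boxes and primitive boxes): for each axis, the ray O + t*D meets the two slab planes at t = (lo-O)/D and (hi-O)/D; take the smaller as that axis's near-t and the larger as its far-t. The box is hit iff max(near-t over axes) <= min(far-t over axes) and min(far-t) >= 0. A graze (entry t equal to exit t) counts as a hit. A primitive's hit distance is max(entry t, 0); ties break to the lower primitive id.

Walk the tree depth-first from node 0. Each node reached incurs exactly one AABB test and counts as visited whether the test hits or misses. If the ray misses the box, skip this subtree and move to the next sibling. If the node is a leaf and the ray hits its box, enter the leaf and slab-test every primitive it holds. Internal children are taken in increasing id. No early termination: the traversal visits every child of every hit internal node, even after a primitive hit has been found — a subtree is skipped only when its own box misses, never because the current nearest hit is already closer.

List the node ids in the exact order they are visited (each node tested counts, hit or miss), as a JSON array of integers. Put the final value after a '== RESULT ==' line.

Traverse from the root:
N0 x:[16,73/2] y:[67/3,103/3] z:[-14,28] -> hit [67/3,28], descend [4, 7]
  N4 x:[37/2,35] y:[23,33] z:[-14,3] -> miss, prune
  N7 x:[16,73/2] y:[67/3,103/3] z:[2,28] -> hit [67/3,28], descend [2, 10]
    N2 x:[16,49/2] y:[26,103/3] z:[3,23] -> miss, prune
    N10 x:[49/2,73/2] y:[67/3,97/3] z:[2,28] -> hit [49/2,28], descend [8, 14]
      N8 x:[49/2,73/2] y:[67/3,85/3] z:[9,28] -> hit [49/2,28] leaf, test {P5(miss), P13@t=27, P19(miss)}
      N14 x:[55/2,32] y:[28,97/3] z:[2,26] -> miss, prune

Visited [0, 4, 7, 2, 10, 8, 14]. Tests: 7 box, 1 leaf. Nearest: P13.

== RESULT ==
[0, 4, 7, 2, 10, 8, 14]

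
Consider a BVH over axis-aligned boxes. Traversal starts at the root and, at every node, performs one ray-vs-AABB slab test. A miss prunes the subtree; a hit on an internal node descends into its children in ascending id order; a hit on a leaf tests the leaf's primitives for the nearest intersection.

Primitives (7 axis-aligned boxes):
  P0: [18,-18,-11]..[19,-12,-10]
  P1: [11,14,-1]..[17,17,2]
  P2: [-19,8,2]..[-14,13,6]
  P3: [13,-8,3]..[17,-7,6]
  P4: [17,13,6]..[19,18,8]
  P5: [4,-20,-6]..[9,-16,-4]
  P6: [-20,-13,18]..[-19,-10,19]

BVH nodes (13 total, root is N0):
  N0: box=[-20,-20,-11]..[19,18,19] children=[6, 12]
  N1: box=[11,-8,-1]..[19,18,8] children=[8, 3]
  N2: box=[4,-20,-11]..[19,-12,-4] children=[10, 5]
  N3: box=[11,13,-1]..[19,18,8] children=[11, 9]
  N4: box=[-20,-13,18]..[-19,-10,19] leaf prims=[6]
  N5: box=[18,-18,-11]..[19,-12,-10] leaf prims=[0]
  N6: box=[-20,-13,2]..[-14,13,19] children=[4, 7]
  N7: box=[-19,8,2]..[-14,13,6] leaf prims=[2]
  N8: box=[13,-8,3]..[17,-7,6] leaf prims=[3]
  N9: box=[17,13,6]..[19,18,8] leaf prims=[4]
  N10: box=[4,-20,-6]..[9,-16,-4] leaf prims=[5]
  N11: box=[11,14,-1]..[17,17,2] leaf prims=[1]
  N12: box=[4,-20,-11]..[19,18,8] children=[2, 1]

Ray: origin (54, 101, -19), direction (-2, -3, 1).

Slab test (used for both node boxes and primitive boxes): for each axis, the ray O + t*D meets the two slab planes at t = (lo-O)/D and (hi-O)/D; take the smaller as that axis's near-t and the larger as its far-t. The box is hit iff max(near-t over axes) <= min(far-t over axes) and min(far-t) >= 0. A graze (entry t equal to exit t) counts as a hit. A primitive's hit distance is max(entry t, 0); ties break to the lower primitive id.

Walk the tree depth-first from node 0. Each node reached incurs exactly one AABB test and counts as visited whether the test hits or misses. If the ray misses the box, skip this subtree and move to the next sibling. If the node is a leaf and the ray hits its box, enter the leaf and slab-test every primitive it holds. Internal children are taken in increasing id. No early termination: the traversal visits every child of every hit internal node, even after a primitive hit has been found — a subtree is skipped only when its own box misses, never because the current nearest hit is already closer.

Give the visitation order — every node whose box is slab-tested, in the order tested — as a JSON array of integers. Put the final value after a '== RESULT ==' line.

Walk:
N0 x:[35/2,37] y:[83/3,121/3] z:[8,38] -> hit [83/3,37], descend [6, 12]
  N6 x:[34,37] y:[88/3,38] z:[21,38] -> hit [34,37], descend [4, 7]
    N4 x:[73/2,37] y:[37,38] z:[37,38] -> hit [37,37] leaf, test {P6@t=37}
    N7 x:[34,73/2] y:[88/3,31] z:[21,25] -> miss, prune
  N12 x:[35/2,25] y:[83/3,121/3] z:[8,27] -> miss, prune

order=[0, 6, 4, 7, 12]  |boxes|=5  |leaves|=1  hit=P6

== RESULT ==
[0, 6, 4, 7, 12]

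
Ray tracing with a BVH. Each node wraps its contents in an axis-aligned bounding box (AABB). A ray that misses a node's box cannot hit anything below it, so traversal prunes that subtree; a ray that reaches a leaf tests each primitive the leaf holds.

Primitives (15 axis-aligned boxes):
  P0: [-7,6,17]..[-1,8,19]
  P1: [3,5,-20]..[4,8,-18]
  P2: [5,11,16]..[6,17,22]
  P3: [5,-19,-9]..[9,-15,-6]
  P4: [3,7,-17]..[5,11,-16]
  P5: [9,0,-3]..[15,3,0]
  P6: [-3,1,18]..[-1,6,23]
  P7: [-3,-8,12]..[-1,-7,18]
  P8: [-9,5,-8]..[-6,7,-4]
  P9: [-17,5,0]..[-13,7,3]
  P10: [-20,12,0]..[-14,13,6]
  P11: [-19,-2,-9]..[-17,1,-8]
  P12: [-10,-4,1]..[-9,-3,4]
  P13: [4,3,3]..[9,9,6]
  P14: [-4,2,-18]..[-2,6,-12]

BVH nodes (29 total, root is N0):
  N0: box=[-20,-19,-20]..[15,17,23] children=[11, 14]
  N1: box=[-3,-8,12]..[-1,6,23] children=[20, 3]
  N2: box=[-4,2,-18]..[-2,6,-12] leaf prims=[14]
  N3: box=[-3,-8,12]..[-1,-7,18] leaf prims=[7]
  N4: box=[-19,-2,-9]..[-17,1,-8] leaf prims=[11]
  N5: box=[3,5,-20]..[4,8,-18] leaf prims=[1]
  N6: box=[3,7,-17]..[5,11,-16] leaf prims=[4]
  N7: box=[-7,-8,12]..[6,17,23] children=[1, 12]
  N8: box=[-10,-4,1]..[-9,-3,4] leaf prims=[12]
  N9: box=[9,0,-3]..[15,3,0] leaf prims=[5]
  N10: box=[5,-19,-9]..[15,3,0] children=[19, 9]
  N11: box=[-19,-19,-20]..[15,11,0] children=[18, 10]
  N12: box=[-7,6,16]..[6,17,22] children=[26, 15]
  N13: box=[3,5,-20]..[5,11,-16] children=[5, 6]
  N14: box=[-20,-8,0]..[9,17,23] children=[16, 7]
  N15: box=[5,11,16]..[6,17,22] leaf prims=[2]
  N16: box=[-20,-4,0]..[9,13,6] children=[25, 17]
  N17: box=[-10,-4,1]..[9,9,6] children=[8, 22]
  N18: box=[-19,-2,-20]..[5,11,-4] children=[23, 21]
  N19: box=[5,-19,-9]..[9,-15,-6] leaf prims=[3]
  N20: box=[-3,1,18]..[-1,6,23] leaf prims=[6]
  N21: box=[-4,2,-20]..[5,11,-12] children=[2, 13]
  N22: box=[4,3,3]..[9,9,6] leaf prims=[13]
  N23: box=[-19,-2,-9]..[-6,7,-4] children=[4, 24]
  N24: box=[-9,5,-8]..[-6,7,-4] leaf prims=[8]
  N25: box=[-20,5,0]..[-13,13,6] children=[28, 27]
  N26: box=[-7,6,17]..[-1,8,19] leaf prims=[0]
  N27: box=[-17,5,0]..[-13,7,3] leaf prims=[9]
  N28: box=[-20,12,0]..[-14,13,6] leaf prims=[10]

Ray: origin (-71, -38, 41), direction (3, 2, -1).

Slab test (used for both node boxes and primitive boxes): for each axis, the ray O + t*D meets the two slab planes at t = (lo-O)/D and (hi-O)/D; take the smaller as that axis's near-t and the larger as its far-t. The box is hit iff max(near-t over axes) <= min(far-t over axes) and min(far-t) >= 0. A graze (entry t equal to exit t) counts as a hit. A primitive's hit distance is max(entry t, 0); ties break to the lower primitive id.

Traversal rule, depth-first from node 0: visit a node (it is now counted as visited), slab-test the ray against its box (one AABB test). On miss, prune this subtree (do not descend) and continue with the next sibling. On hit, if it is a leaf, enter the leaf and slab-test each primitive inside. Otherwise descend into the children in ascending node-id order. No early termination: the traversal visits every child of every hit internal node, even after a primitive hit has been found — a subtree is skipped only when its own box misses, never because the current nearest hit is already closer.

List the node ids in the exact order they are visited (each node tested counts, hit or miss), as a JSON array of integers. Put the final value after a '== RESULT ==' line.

Traverse from the root:
N0 x:[17,86/3] y:[19/2,55/2] z:[18,61] -> hit [18,55/2], descend [11, 14]
  N11 x:[52/3,86/3] y:[19/2,49/2] z:[41,61] -> miss, prune
  N14 x:[17,80/3] y:[15,55/2] z:[18,41] -> hit [18,80/3], descend [7, 16]
    N7 x:[64/3,77/3] y:[15,55/2] z:[18,29] -> hit [64/3,77/3], descend [1, 12]
      N1 x:[68/3,70/3] y:[15,22] z:[18,29] -> miss, prune
      N12 x:[64/3,77/3] y:[22,55/2] z:[19,25] -> hit [22,25], descend [15, 26]
        N15 x:[76/3,77/3] y:[49/2,55/2] z:[19,25] -> miss, prune
        N26 x:[64/3,70/3] y:[22,23] z:[22,24] -> hit [22,23] leaf, test {P0@t=22}
    N16 x:[17,80/3] y:[17,51/2] z:[35,41] -> miss, prune

Summary -> nodes [0, 11, 14, 7, 1, 12, 15, 26, 16]; box-tests=9; leaf-entries=1; first=P0

== RESULT ==
[0, 11, 14, 7, 1, 12, 15, 26, 16]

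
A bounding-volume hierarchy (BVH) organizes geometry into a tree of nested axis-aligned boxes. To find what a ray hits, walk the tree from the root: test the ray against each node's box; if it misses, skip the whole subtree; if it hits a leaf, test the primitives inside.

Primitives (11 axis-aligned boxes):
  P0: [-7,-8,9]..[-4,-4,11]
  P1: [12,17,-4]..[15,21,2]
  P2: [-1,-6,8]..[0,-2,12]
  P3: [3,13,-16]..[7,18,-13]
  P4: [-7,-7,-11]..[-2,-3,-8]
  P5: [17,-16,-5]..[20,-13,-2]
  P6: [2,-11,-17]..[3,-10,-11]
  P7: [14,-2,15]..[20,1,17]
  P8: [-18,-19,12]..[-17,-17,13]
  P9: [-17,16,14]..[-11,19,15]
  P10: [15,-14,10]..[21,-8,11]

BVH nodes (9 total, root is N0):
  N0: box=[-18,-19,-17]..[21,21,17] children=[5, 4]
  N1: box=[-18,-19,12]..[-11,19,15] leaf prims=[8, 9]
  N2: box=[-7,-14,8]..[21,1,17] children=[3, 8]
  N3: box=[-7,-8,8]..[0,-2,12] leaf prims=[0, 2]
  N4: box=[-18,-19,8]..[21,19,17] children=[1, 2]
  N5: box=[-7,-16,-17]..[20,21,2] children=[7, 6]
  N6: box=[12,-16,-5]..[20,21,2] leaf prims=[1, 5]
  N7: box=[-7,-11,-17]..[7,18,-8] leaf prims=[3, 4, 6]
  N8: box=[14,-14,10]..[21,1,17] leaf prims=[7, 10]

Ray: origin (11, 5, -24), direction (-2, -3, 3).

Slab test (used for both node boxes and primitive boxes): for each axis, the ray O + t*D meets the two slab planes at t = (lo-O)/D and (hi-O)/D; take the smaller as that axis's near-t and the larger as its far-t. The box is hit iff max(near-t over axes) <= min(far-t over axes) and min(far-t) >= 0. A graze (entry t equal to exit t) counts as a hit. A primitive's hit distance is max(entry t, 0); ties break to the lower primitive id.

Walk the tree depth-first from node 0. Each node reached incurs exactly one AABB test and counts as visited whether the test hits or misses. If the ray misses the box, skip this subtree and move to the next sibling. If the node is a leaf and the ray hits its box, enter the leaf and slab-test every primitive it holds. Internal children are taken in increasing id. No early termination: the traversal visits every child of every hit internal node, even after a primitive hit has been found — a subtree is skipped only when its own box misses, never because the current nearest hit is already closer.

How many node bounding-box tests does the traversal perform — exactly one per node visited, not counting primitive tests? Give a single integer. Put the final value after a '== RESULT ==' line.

Walk:
N0 x:[-5,29/2] y:[-16/3,8] z:[7/3,41/3] -> hit [7/3,8], descend [4, 5]
  N4 x:[-5,29/2] y:[-14/3,8] z:[32/3,41/3] -> miss, prune
  N5 x:[-9/2,9] y:[-16/3,7] z:[7/3,26/3] -> hit [7/3,7], descend [6, 7]
    N6 x:[-9/2,-1/2] y:[-16/3,7] z:[19/3,26/3] -> miss, prune
    N7 x:[2,9] y:[-13/3,16/3] z:[7/3,16/3] -> hit [7/3,16/3] leaf, test {P3(miss), P4(miss), P6(miss)}

Summary -> nodes [0, 4, 5, 6, 7]; box-tests=5; leaf-entries=1; first=miss

== RESULT ==
5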